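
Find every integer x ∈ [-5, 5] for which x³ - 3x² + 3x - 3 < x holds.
Holds for: {-5, -4, -3, -2, -1, 0, 1, 2}
Fails for: {3, 4, 5}

Answer: {-5, -4, -3, -2, -1, 0, 1, 2}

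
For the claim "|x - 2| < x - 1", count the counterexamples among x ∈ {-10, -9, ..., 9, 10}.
Counterexamples in [-10, 10]: {-10, -9, -8, -7, -6, -5, -4, -3, -2, -1, 0, 1}.

Counting them gives 12 values.

Answer: 12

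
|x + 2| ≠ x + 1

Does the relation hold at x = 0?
x = 0: LHS = |0 + 2| = |2| = 2, RHS = 0 + 1 = 1; 2 ≠ 1 — holds

The relation is satisfied at x = 0.

Answer: Yes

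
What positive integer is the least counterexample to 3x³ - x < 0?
Testing positive integers:
x = 1: LHS = 3·1³ - 1 = 2; 2 < 0 — FAILS  ← smallest positive counterexample

Answer: x = 1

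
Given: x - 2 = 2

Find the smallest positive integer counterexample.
Testing positive integers:
x = 1: LHS = 1 - 2 = -1; -1 = 2 — FAILS  ← smallest positive counterexample

Answer: x = 1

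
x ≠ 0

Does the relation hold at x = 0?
x = 0: 0 ≠ 0 — FAILS

The relation fails at x = 0, so x = 0 is a counterexample.

Answer: No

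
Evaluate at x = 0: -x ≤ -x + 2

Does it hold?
x = 0: LHS = -0 = 0, RHS = -0 + 2 = 2; 0 ≤ 2 — holds

The relation is satisfied at x = 0.

Answer: Yes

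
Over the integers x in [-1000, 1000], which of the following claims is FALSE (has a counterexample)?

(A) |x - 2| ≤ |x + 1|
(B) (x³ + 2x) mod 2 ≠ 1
(A) x = 0: LHS = |0 - 2| = |-2| = 2, RHS = |0 + 1| = |1| = 1; 2 ≤ 1 — FAILS
(B) x = 1: LHS = (1³ + 2·1) mod 2 = 3 mod 2 = 1; 1 ≠ 1 — FAILS

Answer: Both A and B are false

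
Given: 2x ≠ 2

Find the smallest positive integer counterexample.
Testing positive integers:
x = 1: LHS = 2·1 = 2; 2 ≠ 2 — FAILS  ← smallest positive counterexample

Answer: x = 1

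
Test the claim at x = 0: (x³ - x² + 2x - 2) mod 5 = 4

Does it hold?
x = 0: LHS = (0³ - 0² + 2·0 - 2) mod 5 = (-2) mod 5 = 3; 3 = 4 — FAILS

The relation fails at x = 0, so x = 0 is a counterexample.

Answer: No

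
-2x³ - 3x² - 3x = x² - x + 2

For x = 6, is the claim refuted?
Substitute x = 6 into the relation:
x = 6: LHS = -2·6³ - 3·6² - 3·6 = -558, RHS = 6² - 6 + 2 = 32; -558 = 32 — FAILS

Since the claim fails at x = 6, this value is a counterexample.

Answer: Yes, x = 6 is a counterexample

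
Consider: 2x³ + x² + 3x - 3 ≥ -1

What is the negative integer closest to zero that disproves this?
Testing negative integers from -1 downward:
x = -1: LHS = 2·(-1)³ + (-1)² + 3·(-1) - 3 = -7; -7 ≥ -1 — FAILS  ← closest negative counterexample to 0

Answer: x = -1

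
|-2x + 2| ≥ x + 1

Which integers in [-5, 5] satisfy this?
Holds for: {-5, -4, -3, -2, -1, 0, 3, 4, 5}
Fails for: {1, 2}

Answer: {-5, -4, -3, -2, -1, 0, 3, 4, 5}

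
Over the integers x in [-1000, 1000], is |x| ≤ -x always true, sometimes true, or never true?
Holds at x = 0: LHS = |0| = 0, RHS = -0 = 0; 0 ≤ 0 — holds
Fails at x = 1: LHS = |1| = 1; 1 ≤ -1 — FAILS
It is satisfied by some integers in the range but not all.

Answer: Sometimes true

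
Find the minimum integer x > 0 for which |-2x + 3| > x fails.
Testing positive integers:
x = 1: LHS = |-2·1 + 3| = |1| = 1; 1 > 1 — FAILS  ← smallest positive counterexample

Answer: x = 1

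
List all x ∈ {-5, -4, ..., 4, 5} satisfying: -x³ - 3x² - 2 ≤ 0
Holds for: {-3, -2, -1, 0, 1, 2, 3, 4, 5}
Fails for: {-5, -4}

Answer: {-3, -2, -1, 0, 1, 2, 3, 4, 5}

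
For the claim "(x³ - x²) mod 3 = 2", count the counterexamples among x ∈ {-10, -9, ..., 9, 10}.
Counterexamples in [-10, 10]: {-10, -9, -8, -7, -6, -5, -4, -3, -2, -1, 0, 1, 2, 3, 4, 5, 6, 7, 8, 9, 10}.

Counting them gives 21 values.

Answer: 21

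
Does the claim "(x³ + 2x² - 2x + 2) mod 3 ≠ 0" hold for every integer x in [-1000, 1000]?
The claim fails at x = 1:
x = 1: LHS = (1³ + 2·1² - 2·1 + 2) mod 3 = 3 mod 3 = 0; 0 ≠ 0 — FAILS

Because a single integer refutes it, the statement is false.

Answer: False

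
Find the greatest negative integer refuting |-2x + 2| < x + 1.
Testing negative integers from -1 downward:
x = -1: LHS = |-2·(-1) + 2| = |4| = 4, RHS = (-1) + 1 = 0; 4 < 0 — FAILS  ← closest negative counterexample to 0

Answer: x = -1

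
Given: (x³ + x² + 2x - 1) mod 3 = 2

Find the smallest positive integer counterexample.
Testing positive integers:
x = 1: LHS = (1³ + 1² + 2·1 - 1) mod 3 = 3 mod 3 = 0; 0 = 2 — FAILS  ← smallest positive counterexample

Answer: x = 1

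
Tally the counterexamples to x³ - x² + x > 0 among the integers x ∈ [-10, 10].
Counterexamples in [-10, 10]: {-10, -9, -8, -7, -6, -5, -4, -3, -2, -1, 0}.

Counting them gives 11 values.

Answer: 11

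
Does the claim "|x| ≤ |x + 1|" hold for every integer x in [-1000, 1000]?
The claim fails at x = -1:
x = -1: LHS = |-1| = 1, RHS = |(-1) + 1| = |0| = 0; 1 ≤ 0 — FAILS

Because a single integer refutes it, the statement is false.

Answer: False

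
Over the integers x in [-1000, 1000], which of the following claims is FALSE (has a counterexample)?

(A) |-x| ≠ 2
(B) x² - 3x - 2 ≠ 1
(A) x = 2: LHS = |-2| = 2; 2 ≠ 2 — FAILS

(B) Track d = LHS − RHS over the integers in [-1000, 1000]. Equality would need d = 0, but d changes sign only between consecutive integers, jumping over 0:
x = -1: LHS = (-1)² - 3·(-1) - 2 = 2; 2 ≠ 1 — holds  (d = 1)
x = 0: LHS = 0² - 3·0 - 2 = -2; -2 ≠ 1 — holds  (d = -3)
x = 3: LHS = 3² - 3·3 - 2 = -2; -2 ≠ 1 — holds  (d = -3)
x = 4: LHS = 4² - 3·4 - 2 = 2; 2 ≠ 1 — holds  (d = 1)
Away from these crossings d keeps a constant sign, and checking every integer in [-1000, 1000] confirms d ≠ 0 throughout. Hence the two sides are never equal, so the relation holds for every integer in [-1000, 1000].

Only (A) has a counterexample.

Answer: A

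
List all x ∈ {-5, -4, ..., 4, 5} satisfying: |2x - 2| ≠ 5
Track d = LHS − RHS over the integers in [-5, 5]. Equality would need d = 0, but d changes sign only between consecutive integers, jumping over 0:
x = -2: LHS = |2·(-2) - 2| = |-6| = 6; 6 ≠ 5 — holds  (d = 1)
x = -1: LHS = |2·(-1) - 2| = |-4| = 4; 4 ≠ 5 — holds  (d = -1)
x = 3: LHS = |2·3 - 2| = |4| = 4; 4 ≠ 5 — holds  (d = -1)
x = 4: LHS = |2·4 - 2| = |6| = 6; 6 ≠ 5 — holds  (d = 1)
Away from these crossings d keeps a constant sign, and checking every integer in [-5, 5] confirms d ≠ 0 throughout. Hence the two sides are never equal, so the relation holds for every integer in [-5, 5].

Answer: All integers in [-5, 5]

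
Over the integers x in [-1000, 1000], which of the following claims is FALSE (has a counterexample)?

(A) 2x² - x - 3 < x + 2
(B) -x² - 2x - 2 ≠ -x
(A) x = -2: LHS = 2·(-2)² - (-2) - 3 = 7, RHS = (-2) + 2 = 0; 7 < 0 — FAILS

(B) Over all integers in [-1000, 1000], LHS − RHS is always negative; it is closest to 0 at x = 0, where it equals -2:
x = 0: LHS = -0² - 2·0 - 2 = -2, RHS = -0 = 0; -2 ≠ 0 — holds
At the ends of the range:
x = -1000: LHS = -(-1000)² - 2·(-1000) - 2 = -998002, RHS = -(-1000) = 1000; -998002 ≠ 1000 — holds
x = 1000: LHS = -1000² - 2·1000 - 2 = -1002002; -1002002 ≠ -1000 — holds
Hence LHS − RHS is never 0, i.e. the two sides are never equal, so the relation holds for every integer in [-1000, 1000].

Only (A) has a counterexample.

Answer: A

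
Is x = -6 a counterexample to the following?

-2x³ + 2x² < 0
Substitute x = -6 into the relation:
x = -6: LHS = -2·(-6)³ + 2·(-6)² = 504; 504 < 0 — FAILS

Since the claim fails at x = -6, this value is a counterexample.

Answer: Yes, x = -6 is a counterexample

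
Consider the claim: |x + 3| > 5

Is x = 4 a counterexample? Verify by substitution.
Substitute x = 4 into the relation:
x = 4: LHS = |4 + 3| = |7| = 7; 7 > 5 — holds

The claim holds here, so x = 4 is not a counterexample. (A counterexample exists elsewhere, e.g. x = 0.)

Answer: No, x = 4 is not a counterexample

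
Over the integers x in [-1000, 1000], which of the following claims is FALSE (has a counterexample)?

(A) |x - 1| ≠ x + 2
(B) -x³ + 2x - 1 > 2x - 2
(A) Track d = LHS − RHS over the integers in [-1000, 1000]. Equality would need d = 0, but d changes sign only between consecutive integers, jumping over 0:
x = -1: LHS = |(-1) - 1| = |-2| = 2, RHS = (-1) + 2 = 1; 2 ≠ 1 — holds  (d = 1)
x = 0: LHS = |0 - 1| = |-1| = 1, RHS = 0 + 2 = 2; 1 ≠ 2 — holds  (d = -1)
Away from these crossings d keeps a constant sign, and checking every integer in [-1000, 1000] confirms d ≠ 0 throughout. Hence the two sides are never equal, so the relation holds for every integer in [-1000, 1000].

(B) x = 1: LHS = -1³ + 2·1 - 1 = 0, RHS = 2·1 - 2 = 0; 0 > 0 — FAILS

Only (B) has a counterexample.

Answer: B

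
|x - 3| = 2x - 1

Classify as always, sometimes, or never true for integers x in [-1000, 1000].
Track d = LHS − RHS over the integers in [-1000, 1000]. Equality would need d = 0, but d changes sign only between consecutive integers, jumping over 0:
x = 1: LHS = |1 - 3| = |-2| = 2, RHS = 2·1 - 1 = 1; 2 = 1 — FAILS  (d = 1)
x = 2: LHS = |2 - 3| = |-1| = 1, RHS = 2·2 - 1 = 3; 1 = 3 — FAILS  (d = -2)
Away from these crossings d keeps a constant sign, and checking every integer in [-1000, 1000] confirms d ≠ 0 throughout. Hence the two sides are never equal, so the claimed relation (=) fails for every integer in [-1000, 1000].

No integer in the range satisfies it.

Answer: Never true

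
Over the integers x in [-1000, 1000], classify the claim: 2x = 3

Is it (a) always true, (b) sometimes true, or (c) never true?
Track d = LHS − RHS over the integers in [-1000, 1000]. Equality would need d = 0, but d changes sign only between consecutive integers, jumping over 0:
x = 1: LHS = 2·1 = 2; 2 = 3 — FAILS  (d = -1)
x = 2: LHS = 2·2 = 4; 4 = 3 — FAILS  (d = 1)
Away from these crossings d keeps a constant sign, and checking every integer in [-1000, 1000] confirms d ≠ 0 throughout. Hence the two sides are never equal, so the claimed relation (=) fails for every integer in [-1000, 1000].

No integer in the range satisfies it.

Answer: Never true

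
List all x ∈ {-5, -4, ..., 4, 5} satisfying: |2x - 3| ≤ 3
Holds for: {0, 1, 2, 3}
Fails for: {-5, -4, -3, -2, -1, 4, 5}

Answer: {0, 1, 2, 3}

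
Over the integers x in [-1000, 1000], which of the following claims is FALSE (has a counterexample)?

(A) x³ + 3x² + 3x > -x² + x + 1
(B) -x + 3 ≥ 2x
(A) x = 0: LHS = 0³ + 3·0² + 3·0 = 0, RHS = -0² + 0 + 1 = 1; 0 > 1 — FAILS
(B) x = 2: LHS = -2 + 3 = 1, RHS = 2·2 = 4; 1 ≥ 4 — FAILS

Answer: Both A and B are false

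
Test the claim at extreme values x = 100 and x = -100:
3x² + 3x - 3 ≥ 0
x = 100: LHS = 3·100² + 3·100 - 3 = 30297; 30297 ≥ 0 — holds
x = -100: LHS = 3·(-100)² + 3·(-100) - 3 = 29697; 29697 ≥ 0 — holds

Answer: Yes, holds for both x = 100 and x = -100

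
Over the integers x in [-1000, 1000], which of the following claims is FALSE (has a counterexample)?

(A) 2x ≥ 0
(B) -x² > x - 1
(A) x = -1: LHS = 2·(-1) = -2; -2 ≥ 0 — FAILS
(B) x = 1: LHS = -1² = -1, RHS = 1 - 1 = 0; -1 > 0 — FAILS

Answer: Both A and B are false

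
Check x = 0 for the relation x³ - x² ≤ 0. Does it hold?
x = 0: LHS = 0³ - 0² = 0; 0 ≤ 0 — holds

The relation is satisfied at x = 0.

Answer: Yes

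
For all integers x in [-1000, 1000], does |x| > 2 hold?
The claim fails at x = 0:
x = 0: LHS = |0| = 0; 0 > 2 — FAILS

Because a single integer refutes it, the statement is false.

Answer: False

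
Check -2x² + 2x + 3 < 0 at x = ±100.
x = 100: LHS = -2·100² + 2·100 + 3 = -19797; -19797 < 0 — holds
x = -100: LHS = -2·(-100)² + 2·(-100) + 3 = -20197; -20197 < 0 — holds

Answer: Yes, holds for both x = 100 and x = -100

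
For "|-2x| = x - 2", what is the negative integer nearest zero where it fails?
Testing negative integers from -1 downward:
x = -1: LHS = |-2·(-1)| = |2| = 2, RHS = (-1) - 2 = -3; 2 = -3 — FAILS  ← closest negative counterexample to 0

Answer: x = -1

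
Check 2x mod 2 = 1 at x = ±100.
x = 100: LHS = (2·100) mod 2 = 200 mod 2 = 0; 0 = 1 — FAILS
x = -100: LHS = (2·(-100)) mod 2 = (-200) mod 2 = 0; 0 = 1 — FAILS

Answer: No, fails for both x = 100 and x = -100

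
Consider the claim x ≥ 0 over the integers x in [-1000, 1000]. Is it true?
The claim fails at x = -1:
x = -1: -1 ≥ 0 — FAILS

Because a single integer refutes it, the statement is false.

Answer: False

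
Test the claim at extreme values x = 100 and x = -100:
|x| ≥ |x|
x = 100: LHS = |100| = 100, RHS = |100| = 100; 100 ≥ 100 — holds
x = -100: LHS = |-100| = 100, RHS = |-100| = 100; 100 ≥ 100 — holds

Answer: Yes, holds for both x = 100 and x = -100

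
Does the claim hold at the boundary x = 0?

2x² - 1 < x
x = 0: LHS = 2·0² - 1 = -1; -1 < 0 — holds

The relation is satisfied at x = 0.

Answer: Yes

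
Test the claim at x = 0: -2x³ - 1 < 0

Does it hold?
x = 0: LHS = -2·0³ - 1 = -1; -1 < 0 — holds

The relation is satisfied at x = 0.

Answer: Yes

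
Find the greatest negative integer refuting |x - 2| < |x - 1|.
Testing negative integers from -1 downward:
x = -1: LHS = |(-1) - 2| = |-3| = 3, RHS = |(-1) - 1| = |-2| = 2; 3 < 2 — FAILS  ← closest negative counterexample to 0

Answer: x = -1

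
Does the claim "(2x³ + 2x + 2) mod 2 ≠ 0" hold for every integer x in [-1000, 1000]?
The claim fails at x = 0:
x = 0: LHS = (2·0³ + 2·0 + 2) mod 2 = 2 mod 2 = 0; 0 ≠ 0 — FAILS

Because a single integer refutes it, the statement is false.

Answer: False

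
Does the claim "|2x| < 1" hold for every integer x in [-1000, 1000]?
The claim fails at x = 1:
x = 1: LHS = |2·1| = |2| = 2; 2 < 1 — FAILS

Because a single integer refutes it, the statement is false.

Answer: False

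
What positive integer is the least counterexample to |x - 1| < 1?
Testing positive integers:
x = 1: LHS = |1 - 1| = |0| = 0; 0 < 1 — holds
x = 2: LHS = |2 - 1| = |1| = 1; 1 < 1 — FAILS  ← smallest positive counterexample

Answer: x = 2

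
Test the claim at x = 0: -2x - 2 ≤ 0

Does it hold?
x = 0: LHS = -2·0 - 2 = -2; -2 ≤ 0 — holds

The relation is satisfied at x = 0.

Answer: Yes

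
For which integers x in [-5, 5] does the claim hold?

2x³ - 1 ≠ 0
Track d = LHS − RHS over the integers in [-5, 5]. Equality would need d = 0, but d changes sign only between consecutive integers, jumping over 0:
x = 0: LHS = 2·0³ - 1 = -1; -1 ≠ 0 — holds  (d = -1)
x = 1: LHS = 2·1³ - 1 = 1; 1 ≠ 0 — holds  (d = 1)
Away from these crossings d keeps a constant sign, and checking every integer in [-5, 5] confirms d ≠ 0 throughout. Hence the two sides are never equal, so the relation holds for every integer in [-5, 5].

Answer: All integers in [-5, 5]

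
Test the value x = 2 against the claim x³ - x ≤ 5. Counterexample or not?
Substitute x = 2 into the relation:
x = 2: LHS = 2³ - 2 = 6; 6 ≤ 5 — FAILS

Since the claim fails at x = 2, this value is a counterexample.

Answer: Yes, x = 2 is a counterexample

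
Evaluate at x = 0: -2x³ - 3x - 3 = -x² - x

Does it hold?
x = 0: LHS = -2·0³ - 3·0 - 3 = -3, RHS = -0² - 0 = 0; -3 = 0 — FAILS

The relation fails at x = 0, so x = 0 is a counterexample.

Answer: No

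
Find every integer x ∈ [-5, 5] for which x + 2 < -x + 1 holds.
Holds for: {-5, -4, -3, -2, -1}
Fails for: {0, 1, 2, 3, 4, 5}

Answer: {-5, -4, -3, -2, -1}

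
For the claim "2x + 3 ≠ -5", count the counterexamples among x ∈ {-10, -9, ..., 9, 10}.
Counterexamples in [-10, 10]: {-4}.

Counting them gives 1 values.

Answer: 1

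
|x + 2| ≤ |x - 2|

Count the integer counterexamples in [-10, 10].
Counterexamples in [-10, 10]: {1, 2, 3, 4, 5, 6, 7, 8, 9, 10}.

Counting them gives 10 values.

Answer: 10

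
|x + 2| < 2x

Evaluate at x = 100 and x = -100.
x = 100: LHS = |100 + 2| = |102| = 102, RHS = 2·100 = 200; 102 < 200 — holds
x = -100: LHS = |(-100) + 2| = |-98| = 98, RHS = 2·(-100) = -200; 98 < -200 — FAILS

Answer: Partially: holds for x = 100, fails for x = -100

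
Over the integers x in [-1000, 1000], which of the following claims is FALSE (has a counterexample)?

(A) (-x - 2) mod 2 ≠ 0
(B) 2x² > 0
(A) x = 0: LHS = (-0 - 2) mod 2 = (-2) mod 2 = 0; 0 ≠ 0 — FAILS
(B) x = 0: LHS = 2·0² = 0; 0 > 0 — FAILS

Answer: Both A and B are false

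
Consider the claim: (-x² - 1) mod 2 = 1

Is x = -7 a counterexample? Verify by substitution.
Substitute x = -7 into the relation:
x = -7: LHS = (-(-7)² - 1) mod 2 = (-50) mod 2 = 0; 0 = 1 — FAILS

Since the claim fails at x = -7, this value is a counterexample.

Answer: Yes, x = -7 is a counterexample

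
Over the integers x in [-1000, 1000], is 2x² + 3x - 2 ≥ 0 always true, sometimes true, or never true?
Holds at x = 1: LHS = 2·1² + 3·1 - 2 = 3; 3 ≥ 0 — holds
Fails at x = 0: LHS = 2·0² + 3·0 - 2 = -2; -2 ≥ 0 — FAILS
It is satisfied by some integers in the range but not all.

Answer: Sometimes true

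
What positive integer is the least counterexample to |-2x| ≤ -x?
Testing positive integers:
x = 1: LHS = |-2·1| = |-2| = 2; 2 ≤ -1 — FAILS  ← smallest positive counterexample

Answer: x = 1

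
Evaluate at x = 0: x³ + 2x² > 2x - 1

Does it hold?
x = 0: LHS = 0³ + 2·0² = 0, RHS = 2·0 - 1 = -1; 0 > -1 — holds

The relation is satisfied at x = 0.

Answer: Yes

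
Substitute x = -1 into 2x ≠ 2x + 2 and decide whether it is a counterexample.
Substitute x = -1 into the relation:
x = -1: LHS = 2·(-1) = -2, RHS = 2·(-1) + 2 = 0; -2 ≠ 0 — holds

The relation holds at x = -1, so it is not a counterexample.

Answer: No, x = -1 is not a counterexample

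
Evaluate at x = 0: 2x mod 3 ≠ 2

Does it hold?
x = 0: LHS = (2·0) mod 3 = 0 mod 3 = 0; 0 ≠ 2 — holds

The relation is satisfied at x = 0.

Answer: Yes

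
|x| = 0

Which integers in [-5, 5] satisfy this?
Holds for: {0}
Fails for: {-5, -4, -3, -2, -1, 1, 2, 3, 4, 5}

Answer: {0}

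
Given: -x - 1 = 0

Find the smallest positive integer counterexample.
Testing positive integers:
x = 1: LHS = -1 - 1 = -2; -2 = 0 — FAILS  ← smallest positive counterexample

Answer: x = 1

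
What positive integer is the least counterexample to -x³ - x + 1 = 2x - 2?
Testing positive integers:
x = 1: LHS = -1³ - 1 + 1 = -1, RHS = 2·1 - 2 = 0; -1 = 0 — FAILS  ← smallest positive counterexample

Answer: x = 1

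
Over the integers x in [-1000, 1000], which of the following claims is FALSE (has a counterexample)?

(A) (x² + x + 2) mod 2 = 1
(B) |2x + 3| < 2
(A) x = 0: LHS = (0² + 0 + 2) mod 2 = 2 mod 2 = 0; 0 = 1 — FAILS
(B) x = 0: LHS = |2·0 + 3| = |3| = 3; 3 < 2 — FAILS

Answer: Both A and B are false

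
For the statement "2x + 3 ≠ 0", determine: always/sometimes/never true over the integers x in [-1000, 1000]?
Track d = LHS − RHS over the integers in [-1000, 1000]. Equality would need d = 0, but d changes sign only between consecutive integers, jumping over 0:
x = -2: LHS = 2·(-2) + 3 = -1; -1 ≠ 0 — holds  (d = -1)
x = -1: LHS = 2·(-1) + 3 = 1; 1 ≠ 0 — holds  (d = 1)
Away from these crossings d keeps a constant sign, and checking every integer in [-1000, 1000] confirms d ≠ 0 throughout. Hence the two sides are never equal, so the relation holds for every integer in [-1000, 1000].

No counterexample exists.

Answer: Always true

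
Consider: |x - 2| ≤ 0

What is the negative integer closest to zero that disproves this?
Testing negative integers from -1 downward:
x = -1: LHS = |(-1) - 2| = |-3| = 3; 3 ≤ 0 — FAILS  ← closest negative counterexample to 0

Answer: x = -1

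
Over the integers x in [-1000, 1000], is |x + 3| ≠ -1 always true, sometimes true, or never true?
An absolute value is never negative, so the left side is ≥ 0 for every x, while the right side is -1. Tightest case in [-1000, 1000] is x = -3:
x = -3: LHS = |(-3) + 3| = |0| = 0; 0 ≠ -1 — holds
Hence LHS − RHS is never 0, i.e. the two sides are never equal, so the relation holds for every integer in [-1000, 1000].

No counterexample exists.

Answer: Always true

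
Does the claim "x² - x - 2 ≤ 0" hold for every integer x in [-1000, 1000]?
The claim fails at x = -2:
x = -2: LHS = (-2)² - (-2) - 2 = 4; 4 ≤ 0 — FAILS

Because a single integer refutes it, the statement is false.

Answer: False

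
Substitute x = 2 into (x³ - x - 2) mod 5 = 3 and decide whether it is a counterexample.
Substitute x = 2 into the relation:
x = 2: LHS = (2³ - 2 - 2) mod 5 = 4 mod 5 = 4; 4 = 3 — FAILS

Since the claim fails at x = 2, this value is a counterexample.

Answer: Yes, x = 2 is a counterexample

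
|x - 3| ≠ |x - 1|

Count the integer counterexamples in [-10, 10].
Counterexamples in [-10, 10]: {2}.

Counting them gives 1 values.

Answer: 1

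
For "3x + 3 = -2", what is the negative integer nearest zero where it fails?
Testing negative integers from -1 downward:
x = -1: LHS = 3·(-1) + 3 = 0; 0 = -2 — FAILS  ← closest negative counterexample to 0

Answer: x = -1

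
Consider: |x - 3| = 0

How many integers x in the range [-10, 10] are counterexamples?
Counterexamples in [-10, 10]: {-10, -9, -8, -7, -6, -5, -4, -3, -2, -1, 0, 1, 2, 4, 5, 6, 7, 8, 9, 10}.

Counting them gives 20 values.

Answer: 20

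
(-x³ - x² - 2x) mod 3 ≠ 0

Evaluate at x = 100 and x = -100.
x = 100: LHS = (-100³ - 100² - 2·100) mod 3 = (-1010200) mod 3 = 2; 2 ≠ 0 — holds
x = -100: LHS = (-(-100)³ - (-100)² - 2·(-100)) mod 3 = 990200 mod 3 = 2; 2 ≠ 0 — holds

Answer: Yes, holds for both x = 100 and x = -100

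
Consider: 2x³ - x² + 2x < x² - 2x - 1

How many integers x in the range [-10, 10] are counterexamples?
Counterexamples in [-10, 10]: {0, 1, 2, 3, 4, 5, 6, 7, 8, 9, 10}.

Counting them gives 11 values.

Answer: 11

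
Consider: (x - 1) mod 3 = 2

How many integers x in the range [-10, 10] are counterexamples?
Counterexamples in [-10, 10]: {-10, -8, -7, -5, -4, -2, -1, 1, 2, 4, 5, 7, 8, 10}.

Counting them gives 14 values.

Answer: 14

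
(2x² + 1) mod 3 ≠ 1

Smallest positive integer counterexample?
Testing positive integers:
x = 1: LHS = (2·1² + 1) mod 3 = 3 mod 3 = 0; 0 ≠ 1 — holds
x = 2: LHS = (2·2² + 1) mod 3 = 9 mod 3 = 0; 0 ≠ 1 — holds
x = 3: LHS = (2·3² + 1) mod 3 = 19 mod 3 = 1; 1 ≠ 1 — FAILS  ← smallest positive counterexample

Answer: x = 3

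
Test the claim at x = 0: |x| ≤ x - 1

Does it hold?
x = 0: LHS = |0| = 0, RHS = 0 - 1 = -1; 0 ≤ -1 — FAILS

The relation fails at x = 0, so x = 0 is a counterexample.

Answer: No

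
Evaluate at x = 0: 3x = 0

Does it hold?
x = 0: LHS = 3·0 = 0; 0 = 0 — holds

The relation is satisfied at x = 0.

Answer: Yes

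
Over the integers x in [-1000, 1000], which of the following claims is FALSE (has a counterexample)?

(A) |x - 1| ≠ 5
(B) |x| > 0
(A) x = -4: LHS = |(-4) - 1| = |-5| = 5; 5 ≠ 5 — FAILS
(B) x = 0: LHS = |0| = 0; 0 > 0 — FAILS

Answer: Both A and B are false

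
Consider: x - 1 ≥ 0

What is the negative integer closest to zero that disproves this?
Testing negative integers from -1 downward:
x = -1: LHS = (-1) - 1 = -2; -2 ≥ 0 — FAILS  ← closest negative counterexample to 0

Answer: x = -1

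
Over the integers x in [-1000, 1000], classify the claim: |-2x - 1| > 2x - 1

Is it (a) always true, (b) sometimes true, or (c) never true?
Over all integers in [-1000, 1000], LHS − RHS is smallest at x = 0, where it equals 2:
x = 0: LHS = |-2·0 - 1| = |-1| = 1, RHS = 2·0 - 1 = -1; 1 > -1 — holds
At the ends of the range:
x = -1000: LHS = |-2·(-1000) - 1| = |1999| = 1999, RHS = 2·(-1000) - 1 = -2001; 1999 > -2001 — holds
x = 1000: LHS = |-2·1000 - 1| = |-2001| = 2001, RHS = 2·1000 - 1 = 1999; 2001 > 1999 — holds
Hence LHS − RHS is never zero or negative, i.e. LHS > RHS throughout, so the relation holds for every integer in [-1000, 1000].

No counterexample exists.

Answer: Always true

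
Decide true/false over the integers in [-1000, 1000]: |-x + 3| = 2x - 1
The claim fails at x = 0:
x = 0: LHS = |-0 + 3| = |3| = 3, RHS = 2·0 - 1 = -1; 3 = -1 — FAILS

Because a single integer refutes it, the statement is false.

Answer: False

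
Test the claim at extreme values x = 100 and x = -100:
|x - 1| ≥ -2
x = 100: LHS = |100 - 1| = |99| = 99; 99 ≥ -2 — holds
x = -100: LHS = |(-100) - 1| = |-101| = 101; 101 ≥ -2 — holds

Answer: Yes, holds for both x = 100 and x = -100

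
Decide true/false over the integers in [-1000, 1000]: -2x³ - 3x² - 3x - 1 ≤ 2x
The claim fails at x = -1:
x = -1: LHS = -2·(-1)³ - 3·(-1)² - 3·(-1) - 1 = 1, RHS = 2·(-1) = -2; 1 ≤ -2 — FAILS

Because a single integer refutes it, the statement is false.

Answer: False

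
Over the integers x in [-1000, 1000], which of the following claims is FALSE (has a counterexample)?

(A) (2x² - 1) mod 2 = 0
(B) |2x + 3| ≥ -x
(A) x = 0: LHS = (2·0² - 1) mod 2 = (-1) mod 2 = 1; 1 = 0 — FAILS
(B) x = -2: LHS = |2·(-2) + 3| = |-1| = 1, RHS = -(-2) = 2; 1 ≥ 2 — FAILS

Answer: Both A and B are false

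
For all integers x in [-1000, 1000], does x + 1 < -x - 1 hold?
The claim fails at x = 0:
x = 0: LHS = 0 + 1 = 1, RHS = -0 - 1 = -1; 1 < -1 — FAILS

Because a single integer refutes it, the statement is false.

Answer: False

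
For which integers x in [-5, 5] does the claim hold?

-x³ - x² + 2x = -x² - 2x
Holds for: {-2, 0, 2}
Fails for: {-5, -4, -3, -1, 1, 3, 4, 5}

Answer: {-2, 0, 2}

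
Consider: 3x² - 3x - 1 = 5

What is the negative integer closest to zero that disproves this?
Testing negative integers from -1 downward:
x = -1: LHS = 3·(-1)² - 3·(-1) - 1 = 5; 5 = 5 — holds
x = -2: LHS = 3·(-2)² - 3·(-2) - 1 = 17; 17 = 5 — FAILS  ← closest negative counterexample to 0

Answer: x = -2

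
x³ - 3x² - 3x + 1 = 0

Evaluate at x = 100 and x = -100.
x = 100: LHS = 100³ - 3·100² - 3·100 + 1 = 969701; 969701 = 0 — FAILS
x = -100: LHS = (-100)³ - 3·(-100)² - 3·(-100) + 1 = -1029699; -1029699 = 0 — FAILS

Answer: No, fails for both x = 100 and x = -100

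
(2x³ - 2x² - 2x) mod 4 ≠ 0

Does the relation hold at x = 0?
x = 0: LHS = (2·0³ - 2·0² - 2·0) mod 4 = 0 mod 4 = 0; 0 ≠ 0 — FAILS

The relation fails at x = 0, so x = 0 is a counterexample.

Answer: No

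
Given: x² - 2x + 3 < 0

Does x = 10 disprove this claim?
Substitute x = 10 into the relation:
x = 10: LHS = 10² - 2·10 + 3 = 83; 83 < 0 — FAILS

Since the claim fails at x = 10, this value is a counterexample.

Answer: Yes, x = 10 is a counterexample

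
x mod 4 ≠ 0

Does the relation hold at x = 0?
x = 0: LHS = 0 mod 4 = 0; 0 ≠ 0 — FAILS

The relation fails at x = 0, so x = 0 is a counterexample.

Answer: No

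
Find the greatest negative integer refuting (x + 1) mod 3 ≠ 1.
Testing negative integers from -1 downward:
x = -1: LHS = ((-1) + 1) mod 3 = 0 mod 3 = 0; 0 ≠ 1 — holds
x = -2: LHS = ((-2) + 1) mod 3 = (-1) mod 3 = 2; 2 ≠ 1 — holds
x = -3: LHS = ((-3) + 1) mod 3 = (-2) mod 3 = 1; 1 ≠ 1 — FAILS  ← closest negative counterexample to 0

Answer: x = -3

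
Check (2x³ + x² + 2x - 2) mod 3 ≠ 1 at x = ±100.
x = 100: LHS = (2·100³ + 100² + 2·100 - 2) mod 3 = 2010198 mod 3 = 0; 0 ≠ 1 — holds
x = -100: LHS = (2·(-100)³ + (-100)² + 2·(-100) - 2) mod 3 = (-1990202) mod 3 = 1; 1 ≠ 1 — FAILS

Answer: Partially: holds for x = 100, fails for x = -100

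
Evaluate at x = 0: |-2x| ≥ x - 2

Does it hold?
x = 0: LHS = |-2·0| = |0| = 0, RHS = 0 - 2 = -2; 0 ≥ -2 — holds

The relation is satisfied at x = 0.

Answer: Yes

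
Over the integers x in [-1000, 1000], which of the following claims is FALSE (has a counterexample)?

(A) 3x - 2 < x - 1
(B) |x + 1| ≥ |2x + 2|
(A) x = 1: LHS = 3·1 - 2 = 1, RHS = 1 - 1 = 0; 1 < 0 — FAILS
(B) x = 0: LHS = |0 + 1| = |1| = 1, RHS = |2·0 + 2| = |2| = 2; 1 ≥ 2 — FAILS

Answer: Both A and B are false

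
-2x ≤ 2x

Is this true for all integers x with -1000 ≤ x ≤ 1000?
The claim fails at x = -1:
x = -1: LHS = -2·(-1) = 2, RHS = 2·(-1) = -2; 2 ≤ -2 — FAILS

Because a single integer refutes it, the statement is false.

Answer: False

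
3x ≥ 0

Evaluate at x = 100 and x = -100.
x = 100: LHS = 3·100 = 300; 300 ≥ 0 — holds
x = -100: LHS = 3·(-100) = -300; -300 ≥ 0 — FAILS

Answer: Partially: holds for x = 100, fails for x = -100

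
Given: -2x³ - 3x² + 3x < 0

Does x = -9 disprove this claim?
Substitute x = -9 into the relation:
x = -9: LHS = -2·(-9)³ - 3·(-9)² + 3·(-9) = 1188; 1188 < 0 — FAILS

Since the claim fails at x = -9, this value is a counterexample.

Answer: Yes, x = -9 is a counterexample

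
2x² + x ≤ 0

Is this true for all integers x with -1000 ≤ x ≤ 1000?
The claim fails at x = 1:
x = 1: LHS = 2·1² + 1 = 3; 3 ≤ 0 — FAILS

Because a single integer refutes it, the statement is false.

Answer: False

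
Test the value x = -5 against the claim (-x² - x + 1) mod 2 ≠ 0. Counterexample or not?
Substitute x = -5 into the relation:
x = -5: LHS = (-(-5)² - (-5) + 1) mod 2 = (-19) mod 2 = 1; 1 ≠ 0 — holds

The relation holds at x = -5, so it is not a counterexample.

Answer: No, x = -5 is not a counterexample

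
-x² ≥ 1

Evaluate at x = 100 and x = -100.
x = 100: LHS = -100² = -10000; -10000 ≥ 1 — FAILS
x = -100: LHS = -(-100)² = -10000; -10000 ≥ 1 — FAILS

Answer: No, fails for both x = 100 and x = -100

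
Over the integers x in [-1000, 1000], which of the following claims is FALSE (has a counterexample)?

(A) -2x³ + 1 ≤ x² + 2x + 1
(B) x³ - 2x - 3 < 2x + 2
(A) x = -1: LHS = -2·(-1)³ + 1 = 3, RHS = (-1)² + 2·(-1) + 1 = 0; 3 ≤ 0 — FAILS
(B) x = 3: LHS = 3³ - 2·3 - 3 = 18, RHS = 2·3 + 2 = 8; 18 < 8 — FAILS

Answer: Both A and B are false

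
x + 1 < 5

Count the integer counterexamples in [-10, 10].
Counterexamples in [-10, 10]: {4, 5, 6, 7, 8, 9, 10}.

Counting them gives 7 values.

Answer: 7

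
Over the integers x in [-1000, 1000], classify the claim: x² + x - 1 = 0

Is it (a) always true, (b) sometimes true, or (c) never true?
Track d = LHS − RHS over the integers in [-1000, 1000]. Equality would need d = 0, but d changes sign only between consecutive integers, jumping over 0:
x = -2: LHS = (-2)² + (-2) - 1 = 1; 1 = 0 — FAILS  (d = 1)
x = -1: LHS = (-1)² + (-1) - 1 = -1; -1 = 0 — FAILS  (d = -1)
x = 0: LHS = 0² + 0 - 1 = -1; -1 = 0 — FAILS  (d = -1)
x = 1: LHS = 1² + 1 - 1 = 1; 1 = 0 — FAILS  (d = 1)
Away from these crossings d keeps a constant sign, and checking every integer in [-1000, 1000] confirms d ≠ 0 throughout. Hence the two sides are never equal, so the claimed relation (=) fails for every integer in [-1000, 1000].

No integer in the range satisfies it.

Answer: Never true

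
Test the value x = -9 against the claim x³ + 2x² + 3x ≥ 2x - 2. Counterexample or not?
Substitute x = -9 into the relation:
x = -9: LHS = (-9)³ + 2·(-9)² + 3·(-9) = -594, RHS = 2·(-9) - 2 = -20; -594 ≥ -20 — FAILS

Since the claim fails at x = -9, this value is a counterexample.

Answer: Yes, x = -9 is a counterexample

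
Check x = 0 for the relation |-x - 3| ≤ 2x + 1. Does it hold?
x = 0: LHS = |-0 - 3| = |-3| = 3, RHS = 2·0 + 1 = 1; 3 ≤ 1 — FAILS

The relation fails at x = 0, so x = 0 is a counterexample.

Answer: No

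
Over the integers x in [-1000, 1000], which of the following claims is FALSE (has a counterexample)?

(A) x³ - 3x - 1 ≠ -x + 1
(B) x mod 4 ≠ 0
(A) Track d = LHS − RHS over the integers in [-1000, 1000]. Equality would need d = 0, but d changes sign only between consecutive integers, jumping over 0:
x = 1: LHS = 1³ - 3·1 - 1 = -3, RHS = -1 + 1 = 0; -3 ≠ 0 — holds  (d = -3)
x = 2: LHS = 2³ - 3·2 - 1 = 1, RHS = -2 + 1 = -1; 1 ≠ -1 — holds  (d = 2)
Away from these crossings d keeps a constant sign, and checking every integer in [-1000, 1000] confirms d ≠ 0 throughout. Hence the two sides are never equal, so the relation holds for every integer in [-1000, 1000].

(B) x = 0: LHS = 0 mod 4 = 0; 0 ≠ 0 — FAILS

Only (B) has a counterexample.

Answer: B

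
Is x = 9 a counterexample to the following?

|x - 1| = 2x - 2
Substitute x = 9 into the relation:
x = 9: LHS = |9 - 1| = |8| = 8, RHS = 2·9 - 2 = 16; 8 = 16 — FAILS

Since the claim fails at x = 9, this value is a counterexample.

Answer: Yes, x = 9 is a counterexample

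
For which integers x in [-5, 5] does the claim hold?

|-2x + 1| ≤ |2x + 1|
Holds for: {0, 1, 2, 3, 4, 5}
Fails for: {-5, -4, -3, -2, -1}

Answer: {0, 1, 2, 3, 4, 5}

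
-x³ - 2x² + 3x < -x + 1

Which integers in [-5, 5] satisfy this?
Holds for: {-3, -2, -1, 0, 2, 3, 4, 5}
Fails for: {-5, -4, 1}

Answer: {-3, -2, -1, 0, 2, 3, 4, 5}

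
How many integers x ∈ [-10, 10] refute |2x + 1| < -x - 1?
Counterexamples in [-10, 10]: {-10, -9, -8, -7, -6, -5, -4, -3, -2, -1, 0, 1, 2, 3, 4, 5, 6, 7, 8, 9, 10}.

Counting them gives 21 values.

Answer: 21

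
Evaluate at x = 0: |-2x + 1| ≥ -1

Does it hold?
x = 0: LHS = |-2·0 + 1| = |1| = 1; 1 ≥ -1 — holds

The relation is satisfied at x = 0.

Answer: Yes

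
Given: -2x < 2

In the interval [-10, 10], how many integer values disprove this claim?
Counterexamples in [-10, 10]: {-10, -9, -8, -7, -6, -5, -4, -3, -2, -1}.

Counting them gives 10 values.

Answer: 10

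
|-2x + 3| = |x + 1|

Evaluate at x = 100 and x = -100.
x = 100: LHS = |-2·100 + 3| = |-197| = 197, RHS = |100 + 1| = |101| = 101; 197 = 101 — FAILS
x = -100: LHS = |-2·(-100) + 3| = |203| = 203, RHS = |(-100) + 1| = |-99| = 99; 203 = 99 — FAILS

Answer: No, fails for both x = 100 and x = -100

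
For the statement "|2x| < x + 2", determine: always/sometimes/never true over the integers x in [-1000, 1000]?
Holds at x = 0: LHS = |2·0| = |0| = 0, RHS = 0 + 2 = 2; 0 < 2 — holds
Fails at x = -1: LHS = |2·(-1)| = |-2| = 2, RHS = (-1) + 2 = 1; 2 < 1 — FAILS
It is satisfied by some integers in the range but not all.

Answer: Sometimes true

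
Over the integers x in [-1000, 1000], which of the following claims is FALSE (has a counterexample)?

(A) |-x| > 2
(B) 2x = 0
(A) x = 0: LHS = |-0| = |0| = 0; 0 > 2 — FAILS
(B) x = 1: LHS = 2·1 = 2; 2 = 0 — FAILS

Answer: Both A and B are false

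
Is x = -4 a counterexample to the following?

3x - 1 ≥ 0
Substitute x = -4 into the relation:
x = -4: LHS = 3·(-4) - 1 = -13; -13 ≥ 0 — FAILS

Since the claim fails at x = -4, this value is a counterexample.

Answer: Yes, x = -4 is a counterexample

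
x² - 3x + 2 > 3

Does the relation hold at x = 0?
x = 0: LHS = 0² - 3·0 + 2 = 2; 2 > 3 — FAILS

The relation fails at x = 0, so x = 0 is a counterexample.

Answer: No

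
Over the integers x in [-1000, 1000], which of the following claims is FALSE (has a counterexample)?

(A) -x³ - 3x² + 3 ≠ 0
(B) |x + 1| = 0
(A) Track d = LHS − RHS over the integers in [-1000, 1000]. Equality would need d = 0, but d changes sign only between consecutive integers, jumping over 0:
x = -3: LHS = -(-3)³ - 3·(-3)² + 3 = 3; 3 ≠ 0 — holds  (d = 3)
x = -2: LHS = -(-2)³ - 3·(-2)² + 3 = -1; -1 ≠ 0 — holds  (d = -1)
x = -2: LHS = -(-2)³ - 3·(-2)² + 3 = -1; -1 ≠ 0 — holds  (d = -1)
x = -1: LHS = -(-1)³ - 3·(-1)² + 3 = 1; 1 ≠ 0 — holds  (d = 1)
x = 0: LHS = -0³ - 3·0² + 3 = 3; 3 ≠ 0 — holds  (d = 3)
x = 1: LHS = -1³ - 3·1² + 3 = -1; -1 ≠ 0 — holds  (d = -1)
Away from these crossings d keeps a constant sign, and checking every integer in [-1000, 1000] confirms d ≠ 0 throughout. Hence the two sides are never equal, so the relation holds for every integer in [-1000, 1000].

(B) x = 0: LHS = |0 + 1| = |1| = 1; 1 = 0 — FAILS

Only (B) has a counterexample.

Answer: B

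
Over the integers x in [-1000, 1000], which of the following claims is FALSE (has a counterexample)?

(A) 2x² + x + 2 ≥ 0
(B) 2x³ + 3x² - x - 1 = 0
(A) Over all integers in [-1000, 1000], LHS − RHS is smallest at x = 0, where it equals 2:
x = 0: LHS = 2·0² + 0 + 2 = 2; 2 ≥ 0 — holds
At the ends of the range:
x = -1000: LHS = 2·(-1000)² + (-1000) + 2 = 1999002; 1999002 ≥ 0 — holds
x = 1000: LHS = 2·1000² + 1000 + 2 = 2001002; 2001002 ≥ 0 — holds
Hence LHS − RHS is never negative, i.e. LHS ≥ RHS throughout, so the relation holds for every integer in [-1000, 1000].

(B) x = 0: LHS = 2·0³ + 3·0² - 0 - 1 = -1; -1 = 0 — FAILS

Only (B) has a counterexample.

Answer: B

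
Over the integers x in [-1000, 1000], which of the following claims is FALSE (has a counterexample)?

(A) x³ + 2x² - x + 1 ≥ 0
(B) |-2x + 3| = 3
(A) x = -3: LHS = (-3)³ + 2·(-3)² - (-3) + 1 = -5; -5 ≥ 0 — FAILS
(B) x = 1: LHS = |-2·1 + 3| = |1| = 1; 1 = 3 — FAILS

Answer: Both A and B are false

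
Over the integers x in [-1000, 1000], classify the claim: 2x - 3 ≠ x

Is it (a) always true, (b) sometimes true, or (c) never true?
Holds at x = 0: LHS = 2·0 - 3 = -3; -3 ≠ 0 — holds
Fails at x = 3: LHS = 2·3 - 3 = 3; 3 ≠ 3 — FAILS
It is satisfied by some integers in the range but not all.

Answer: Sometimes true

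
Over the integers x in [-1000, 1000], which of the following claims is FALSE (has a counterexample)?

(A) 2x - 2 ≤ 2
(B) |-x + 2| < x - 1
(A) x = 3: LHS = 2·3 - 2 = 4; 4 ≤ 2 — FAILS
(B) x = 0: LHS = |-0 + 2| = |2| = 2, RHS = 0 - 1 = -1; 2 < -1 — FAILS

Answer: Both A and B are false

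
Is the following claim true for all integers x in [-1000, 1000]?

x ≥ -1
The claim fails at x = -2:
x = -2: -2 ≥ -1 — FAILS

Because a single integer refutes it, the statement is false.

Answer: False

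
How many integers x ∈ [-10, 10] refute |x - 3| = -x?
Counterexamples in [-10, 10]: {-10, -9, -8, -7, -6, -5, -4, -3, -2, -1, 0, 1, 2, 3, 4, 5, 6, 7, 8, 9, 10}.

Counting them gives 21 values.

Answer: 21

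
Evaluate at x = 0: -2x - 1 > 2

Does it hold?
x = 0: LHS = -2·0 - 1 = -1; -1 > 2 — FAILS

The relation fails at x = 0, so x = 0 is a counterexample.

Answer: No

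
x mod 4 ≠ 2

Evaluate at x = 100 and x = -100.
x = 100: LHS = 100 mod 4 = 0; 0 ≠ 2 — holds
x = -100: LHS = (-100) mod 4 = 0; 0 ≠ 2 — holds

Answer: Yes, holds for both x = 100 and x = -100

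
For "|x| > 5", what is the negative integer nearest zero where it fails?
Testing negative integers from -1 downward:
x = -1: LHS = |-1| = 1; 1 > 5 — FAILS  ← closest negative counterexample to 0

Answer: x = -1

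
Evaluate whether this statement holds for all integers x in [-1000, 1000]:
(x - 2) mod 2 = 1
The claim fails at x = 0:
x = 0: LHS = (0 - 2) mod 2 = (-2) mod 2 = 0; 0 = 1 — FAILS

Because a single integer refutes it, the statement is false.

Answer: False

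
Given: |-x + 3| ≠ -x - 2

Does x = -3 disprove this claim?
Substitute x = -3 into the relation:
x = -3: LHS = |-(-3) + 3| = |6| = 6, RHS = -(-3) - 2 = 1; 6 ≠ 1 — holds

The relation holds at x = -3, so it is not a counterexample.

Answer: No, x = -3 is not a counterexample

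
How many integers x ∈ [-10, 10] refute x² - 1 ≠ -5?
Over all integers in [-10, 10], LHS − RHS is always positive; it is smallest at x = 0, where it equals 4:
x = 0: LHS = 0² - 1 = -1; -1 ≠ -5 — holds
At the ends of the range:
x = -10: LHS = (-10)² - 1 = 99; 99 ≠ -5 — holds
x = 10: LHS = 10² - 1 = 99; 99 ≠ -5 — holds
Hence LHS − RHS is never 0, i.e. the two sides are never equal, so the relation holds for every integer in [-10, 10].

No counterexample appears in that range.

Answer: 0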